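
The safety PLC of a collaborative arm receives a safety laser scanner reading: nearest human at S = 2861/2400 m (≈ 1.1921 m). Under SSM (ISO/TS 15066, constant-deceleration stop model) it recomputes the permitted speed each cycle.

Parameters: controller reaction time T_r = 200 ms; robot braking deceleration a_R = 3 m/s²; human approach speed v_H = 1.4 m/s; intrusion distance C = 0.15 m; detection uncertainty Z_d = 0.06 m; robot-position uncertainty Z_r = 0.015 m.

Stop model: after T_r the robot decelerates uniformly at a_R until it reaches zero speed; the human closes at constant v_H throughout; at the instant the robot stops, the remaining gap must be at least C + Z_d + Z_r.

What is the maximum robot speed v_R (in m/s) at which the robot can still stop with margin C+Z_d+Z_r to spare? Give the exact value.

v_R_max = 17/20 m/s = 0.8500 m/s

quadratic (1/6)·v² + (2/3)·v + (-1649/2400) = 0
  disc = (2/3)² − 4·(1/6)·(-1649/2400) = 361/400 ; √disc = 19/20
  v_R = (−(2/3) + 19/20) / (2·(1/6)) = 17/20 m/s
check:
braking lasts T_s = (17/20)/3 = 0.2833 s
reaction-phase robot travel = 0.8500·0.2000 = 0.1700 m
braking distance = 0.8500²/(2·3.0000) = 0.1204 m
human over T_r+T_s: 1.4000·(0.2000+0.2833) = 0.6767 m
residual clearance needed = 0.1500+0.0600+0.0150 = 0.2250 m
sum ≈ 0.1700+0.1204+0.6767+0.2250 ≈ 1.1921 m = S ✓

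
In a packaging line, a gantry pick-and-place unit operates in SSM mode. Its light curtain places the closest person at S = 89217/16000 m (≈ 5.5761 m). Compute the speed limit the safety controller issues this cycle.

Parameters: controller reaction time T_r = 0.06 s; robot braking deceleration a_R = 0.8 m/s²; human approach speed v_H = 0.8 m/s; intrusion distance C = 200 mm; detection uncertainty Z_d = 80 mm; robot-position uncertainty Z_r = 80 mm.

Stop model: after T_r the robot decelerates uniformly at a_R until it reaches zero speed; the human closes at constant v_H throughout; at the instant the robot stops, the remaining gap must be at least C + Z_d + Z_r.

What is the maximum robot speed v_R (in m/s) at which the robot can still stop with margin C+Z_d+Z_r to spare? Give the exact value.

collect terms ⇒ (5/8)·v_R² + (53/50)·v_R + (-82689/16000) = 0
  disc = (53/50)² − 4·(5/8)·(-82689/16000) = 2247001/160000 ; √disc = 1499/400
  v_R = (−(53/50) + 1499/400) / (2·(5/8)) = 43/20 m/s
check:
braking lasts T_s = (43/20)/(4/5) = 2.6875 s
robot in T_r: 2.1500·0.0600 = 0.1290 m
robot covers 2.1500·2.6875 − ½·0.8000·2.6875² = 2.8891 m while stopping
human over T_r+T_s: 0.8000·(0.0600+2.6875) = 2.1980 m
C+Z_d+Z_r = 0.2000+0.0800+0.0800 = 0.3600 m
sum ≈ 0.1290+2.8891+2.1980+0.3600 ≈ 5.5761 m = S ✓

v_R_max = 43/20 m/s = 2.1500 m/s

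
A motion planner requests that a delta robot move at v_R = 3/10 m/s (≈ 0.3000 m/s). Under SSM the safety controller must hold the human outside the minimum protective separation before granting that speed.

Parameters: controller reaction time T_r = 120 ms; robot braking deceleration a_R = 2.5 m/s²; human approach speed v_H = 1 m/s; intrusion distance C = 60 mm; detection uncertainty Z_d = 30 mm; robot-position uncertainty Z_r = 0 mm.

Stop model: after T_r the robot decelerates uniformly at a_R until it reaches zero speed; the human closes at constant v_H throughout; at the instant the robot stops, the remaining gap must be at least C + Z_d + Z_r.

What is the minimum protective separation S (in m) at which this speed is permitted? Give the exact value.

braking lasts T_s = (3/10)/(5/2) = 0.1200 s
robot covers v_R·T_r = 0.3000·0.1200 = 0.0360 m before braking
robot under decel: 0.3000²/(2·2.5000) = 0.0180 m
human over T_r+T_s: 1.0000·(0.1200+0.1200) = 0.2400 m
C+Z_d+Z_r = 0.0600+0.0300+0.0000 = 0.0900 m
S_min ≈ 0.0360+0.0180+0.2400+0.0900  ⇒  S_min = 48/125 m

S_min = 48/125 m = 0.3840 m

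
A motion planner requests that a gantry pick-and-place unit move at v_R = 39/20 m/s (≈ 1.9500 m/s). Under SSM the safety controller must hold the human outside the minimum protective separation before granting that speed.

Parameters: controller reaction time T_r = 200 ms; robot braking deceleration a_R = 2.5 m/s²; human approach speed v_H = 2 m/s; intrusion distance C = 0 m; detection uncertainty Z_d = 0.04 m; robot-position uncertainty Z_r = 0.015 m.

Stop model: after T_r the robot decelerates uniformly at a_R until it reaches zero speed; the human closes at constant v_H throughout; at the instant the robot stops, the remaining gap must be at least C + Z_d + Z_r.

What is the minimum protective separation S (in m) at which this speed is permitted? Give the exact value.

braking lasts T_s = (39/20)/(5/2) = 0.7800 s
reaction-phase robot travel = 1.9500·0.2000 = 0.3900 m
robot covers 1.9500·0.7800 − ½·2.5000·0.7800² = 0.7605 m while stopping
human closes 2.0000·0.9800 = 1.9600 m
residual clearance needed = 0.0000+0.0400+0.0150 = 0.0550 m
S_min ≈ 0.3900+0.7605+1.9600+0.0550  ⇒  S_min = 6331/2000 m

S_min = 6331/2000 m = 3.1655 m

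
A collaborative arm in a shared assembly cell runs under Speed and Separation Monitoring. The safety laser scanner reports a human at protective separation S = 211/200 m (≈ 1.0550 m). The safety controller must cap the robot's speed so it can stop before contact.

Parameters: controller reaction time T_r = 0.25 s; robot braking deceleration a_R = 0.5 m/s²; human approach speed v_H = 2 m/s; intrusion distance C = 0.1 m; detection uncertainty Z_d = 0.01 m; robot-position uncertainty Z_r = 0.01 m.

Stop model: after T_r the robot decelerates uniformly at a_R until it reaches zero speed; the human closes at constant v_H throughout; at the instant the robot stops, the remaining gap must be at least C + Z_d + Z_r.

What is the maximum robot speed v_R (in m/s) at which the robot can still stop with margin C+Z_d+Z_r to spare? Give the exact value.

collect terms ⇒ (1)·v_R² + (17/4)·v_R + (-87/200) = 0
  disc = (17/4)² − 4·(1)·(-87/200) = 7921/400 ; √disc = 89/20
  v_R = (−(17/4) + 89/20) / (2·(1)) = 1/10 m/s
check:
braking lasts T_s = (1/10)/(1/2) = 0.2000 s
robot covers v_R·T_r = 0.1000·0.2500 = 0.0250 m before braking
robot covers 0.1000·0.2000 − ½·0.5000·0.2000² = 0.0100 m while stopping
human over T_r+T_s: 2.0000·(0.2500+0.2000) = 0.9000 m
margins: 0.1000+0.0100+0.0100 = 0.1200 m
sum ≈ 0.0250+0.0100+0.9000+0.1200 ≈ 1.0550 m = S ✓

v_R_max = 1/10 m/s = 0.1000 m/s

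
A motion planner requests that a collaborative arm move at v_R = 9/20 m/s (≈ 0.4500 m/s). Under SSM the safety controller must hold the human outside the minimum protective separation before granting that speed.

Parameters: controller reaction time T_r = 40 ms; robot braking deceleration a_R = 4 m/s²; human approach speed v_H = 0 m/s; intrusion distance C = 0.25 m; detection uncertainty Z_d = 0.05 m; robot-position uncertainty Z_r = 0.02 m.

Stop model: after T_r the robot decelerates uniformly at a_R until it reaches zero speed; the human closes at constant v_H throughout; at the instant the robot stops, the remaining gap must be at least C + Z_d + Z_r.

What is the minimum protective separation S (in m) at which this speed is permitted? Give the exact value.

stop time T_s = (9/20)/4 = 0.1125 s
robot in T_r: 0.4500·0.0400 = 0.0180 m
robot under decel: 0.4500²/(2·4.0000) = 0.0253 m
human over T_r+T_s: 0.0000·(0.0400+0.1125) = 0.0000 m
residual clearance needed = 0.2500+0.0500+0.0200 = 0.3200 m
S_min ≈ 0.0180+0.0253+0.0000+0.3200  ⇒  S_min = 5813/16000 m

S_min = 5813/16000 m = 0.3633 m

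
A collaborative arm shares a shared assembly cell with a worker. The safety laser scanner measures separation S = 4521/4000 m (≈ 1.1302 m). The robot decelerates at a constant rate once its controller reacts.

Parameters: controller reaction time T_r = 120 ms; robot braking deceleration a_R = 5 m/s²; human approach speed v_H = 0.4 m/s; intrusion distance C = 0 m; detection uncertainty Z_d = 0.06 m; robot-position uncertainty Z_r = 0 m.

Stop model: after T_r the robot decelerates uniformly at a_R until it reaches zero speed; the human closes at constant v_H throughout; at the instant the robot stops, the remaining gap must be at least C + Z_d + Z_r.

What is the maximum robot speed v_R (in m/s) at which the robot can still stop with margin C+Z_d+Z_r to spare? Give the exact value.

v_R_max = 47/20 m/s = 2.3500 m/s

collect terms ⇒ (1/10)·v_R² + (1/5)·v_R + (-4089/4000) = 0
  disc = (1/5)² − 4·(1/10)·(-4089/4000) = 4489/10000 ; √disc = 67/100
  v_R = (−(1/5) + 67/100) / (2·(1/10)) = 47/20 m/s
check:
stop time T_s = (47/20)/5 = 0.4700 s
reaction-phase robot travel = 2.3500·0.1200 = 0.2820 m
robot covers 2.3500·0.4700 − ½·5.0000·0.4700² = 0.5523 m while stopping
human over T_r+T_s: 0.4000·(0.1200+0.4700) = 0.2360 m
C+Z_d+Z_r = 0.0000+0.0600+0.0000 = 0.0600 m
sum ≈ 0.2820+0.5523+0.2360+0.0600 ≈ 1.1302 m = S ✓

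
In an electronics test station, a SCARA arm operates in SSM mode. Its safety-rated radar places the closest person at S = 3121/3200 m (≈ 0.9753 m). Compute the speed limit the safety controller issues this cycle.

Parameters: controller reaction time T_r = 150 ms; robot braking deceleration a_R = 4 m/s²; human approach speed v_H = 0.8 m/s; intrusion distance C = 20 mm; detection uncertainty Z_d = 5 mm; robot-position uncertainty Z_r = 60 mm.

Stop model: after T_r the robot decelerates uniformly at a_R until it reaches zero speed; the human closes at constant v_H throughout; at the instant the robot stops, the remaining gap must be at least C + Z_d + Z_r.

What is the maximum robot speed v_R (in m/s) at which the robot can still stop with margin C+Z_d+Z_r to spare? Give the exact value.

v_R_max = 29/20 m/s = 1.4500 m/s

quadratic (1/8)·v² + (7/20)·v + (-493/640) = 0
  disc = (7/20)² − 4·(1/8)·(-493/640) = 3249/6400 ; √disc = 57/80
  v_R = (−(7/20) + 57/80) / (2·(1/8)) = 29/20 m/s
check:
T_s = v_R/a_R = (29/20)/4 = 0.3625 s
reaction-phase robot travel = 1.4500·0.1500 = 0.2175 m
robot under decel: 1.4500²/(2·4.0000) = 0.2628 m
human over T_r+T_s: 0.8000·(0.1500+0.3625) = 0.4100 m
residual clearance needed = 0.0200+0.0050+0.0600 = 0.0850 m
sum ≈ 0.2175+0.2628+0.4100+0.0850 ≈ 0.9753 m = S ✓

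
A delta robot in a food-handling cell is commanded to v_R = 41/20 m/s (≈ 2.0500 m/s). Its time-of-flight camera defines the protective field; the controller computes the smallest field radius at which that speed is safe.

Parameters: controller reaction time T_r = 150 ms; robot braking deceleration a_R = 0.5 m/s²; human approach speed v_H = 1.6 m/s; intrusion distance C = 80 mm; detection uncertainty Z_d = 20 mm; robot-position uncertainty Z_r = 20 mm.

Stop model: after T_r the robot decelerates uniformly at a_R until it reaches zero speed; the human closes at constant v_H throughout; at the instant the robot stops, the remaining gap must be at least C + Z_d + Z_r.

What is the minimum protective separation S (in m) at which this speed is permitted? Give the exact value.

stop time T_s = (41/20)/(1/2) = 4.1000 s
reaction-phase robot travel = 2.0500·0.1500 = 0.3075 m
robot under decel: 2.0500²/(2·0.5000) = 4.2025 m
person approaches 1.6000·(0.1500+4.1000) = 6.8000 m
margins: 0.0800+0.0200+0.0200 = 0.1200 m
S_min ≈ 0.3075+4.2025+6.8000+0.1200  ⇒  S_min = 1143/100 m

S_min = 1143/100 m = 11.4300 m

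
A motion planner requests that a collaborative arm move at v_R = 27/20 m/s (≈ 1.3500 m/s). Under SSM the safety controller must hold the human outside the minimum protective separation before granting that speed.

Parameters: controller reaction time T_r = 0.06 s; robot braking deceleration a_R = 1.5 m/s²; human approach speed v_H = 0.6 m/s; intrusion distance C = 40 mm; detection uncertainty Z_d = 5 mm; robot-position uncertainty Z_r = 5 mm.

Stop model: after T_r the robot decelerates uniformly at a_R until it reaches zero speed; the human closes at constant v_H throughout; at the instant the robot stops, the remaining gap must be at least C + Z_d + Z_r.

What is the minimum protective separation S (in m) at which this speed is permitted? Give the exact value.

S_min = 2629/2000 m = 1.3145 m

stop time T_s = (27/20)/(3/2) = 0.9000 s
reaction-phase robot travel = 1.3500·0.0600 = 0.0810 m
robot under decel: 1.3500²/(2·1.5000) = 0.6075 m
human over T_r+T_s: 0.6000·(0.0600+0.9000) = 0.5760 m
margins: 0.0400+0.0050+0.0050 = 0.0500 m
S_min ≈ 0.0810+0.6075+0.5760+0.0500  ⇒  S_min = 2629/2000 m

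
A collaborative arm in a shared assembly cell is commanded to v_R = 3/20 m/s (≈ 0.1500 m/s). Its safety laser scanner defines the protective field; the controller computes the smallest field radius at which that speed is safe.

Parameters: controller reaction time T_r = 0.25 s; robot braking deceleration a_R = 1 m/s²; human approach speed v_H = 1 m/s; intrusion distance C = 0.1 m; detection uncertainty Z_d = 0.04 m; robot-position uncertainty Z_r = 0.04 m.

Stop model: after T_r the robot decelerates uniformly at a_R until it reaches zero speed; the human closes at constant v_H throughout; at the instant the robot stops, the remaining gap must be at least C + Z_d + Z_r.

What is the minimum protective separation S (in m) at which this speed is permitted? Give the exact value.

T_s = v_R/a_R = (3/20)/1 = 0.1500 s
reaction-phase robot travel = 0.1500·0.2500 = 0.0375 m
robot covers 0.1500·0.1500 − ½·1.0000·0.1500² = 0.0112 m while stopping
human closes 1.0000·0.4000 = 0.4000 m
margins: 0.1000+0.0400+0.0400 = 0.1800 m
S_min ≈ 0.0375+0.0112+0.4000+0.1800  ⇒  S_min = 503/800 m

S_min = 503/800 m = 0.6288 m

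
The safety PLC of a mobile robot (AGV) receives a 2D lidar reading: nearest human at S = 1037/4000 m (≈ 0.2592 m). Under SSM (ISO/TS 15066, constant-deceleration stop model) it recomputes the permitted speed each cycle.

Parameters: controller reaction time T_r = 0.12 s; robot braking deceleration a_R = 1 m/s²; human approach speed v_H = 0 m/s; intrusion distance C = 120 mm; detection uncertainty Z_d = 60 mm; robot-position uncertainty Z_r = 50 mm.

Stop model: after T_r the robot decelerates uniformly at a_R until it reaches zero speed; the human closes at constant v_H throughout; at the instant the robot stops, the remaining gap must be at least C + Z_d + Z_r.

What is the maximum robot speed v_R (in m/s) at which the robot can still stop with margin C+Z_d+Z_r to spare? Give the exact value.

at the boundary: (1/2)·v² + (3/25)·v + (-117/4000) = 0
  disc = (3/25)² − 4·(1/2)·(-117/4000) = 729/10000 ; √disc = 27/100
  v_R = (−(3/25) + 27/100) / (2·(1/2)) = 3/20 m/s
check:
stop time T_s = (3/20)/1 = 0.1500 s
reaction-phase robot travel = 0.1500·0.1200 = 0.0180 m
braking distance = 0.1500²/(2·1.0000) = 0.0112 m
human closes 0.0000·0.2700 = 0.0000 m
C+Z_d+Z_r = 0.1200+0.0600+0.0500 = 0.2300 m
sum ≈ 0.0180+0.0112+0.0000+0.2300 ≈ 0.2592 m = S ✓

v_R_max = 3/20 m/s = 0.1500 m/s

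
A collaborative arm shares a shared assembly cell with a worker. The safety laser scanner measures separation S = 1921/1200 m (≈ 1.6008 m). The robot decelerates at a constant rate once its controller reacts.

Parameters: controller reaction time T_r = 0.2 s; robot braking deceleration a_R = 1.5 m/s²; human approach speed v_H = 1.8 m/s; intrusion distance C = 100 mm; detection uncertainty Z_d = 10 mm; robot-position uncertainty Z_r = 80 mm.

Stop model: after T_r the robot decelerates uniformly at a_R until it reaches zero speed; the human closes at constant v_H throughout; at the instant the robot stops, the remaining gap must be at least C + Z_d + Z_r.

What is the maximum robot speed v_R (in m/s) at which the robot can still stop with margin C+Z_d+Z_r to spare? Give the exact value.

v_R_max = 13/20 m/s = 0.6500 m/s

at the boundary: (1/3)·v² + (7/5)·v + (-1261/1200) = 0
  disc = (7/5)² − 4·(1/3)·(-1261/1200) = 121/36 ; √disc = 11/6
  v_R = (−(7/5) + 11/6) / (2·(1/3)) = 13/20 m/s
check:
stop time T_s = (13/20)/(3/2) = 0.4333 s
reaction-phase robot travel = 0.6500·0.2000 = 0.1300 m
robot under decel: 0.6500²/(2·1.5000) = 0.1408 m
human over T_r+T_s: 1.8000·(0.2000+0.4333) = 1.1400 m
C+Z_d+Z_r = 0.1000+0.0100+0.0800 = 0.1900 m
sum ≈ 0.1300+0.1408+1.1400+0.1900 ≈ 1.6008 m = S ✓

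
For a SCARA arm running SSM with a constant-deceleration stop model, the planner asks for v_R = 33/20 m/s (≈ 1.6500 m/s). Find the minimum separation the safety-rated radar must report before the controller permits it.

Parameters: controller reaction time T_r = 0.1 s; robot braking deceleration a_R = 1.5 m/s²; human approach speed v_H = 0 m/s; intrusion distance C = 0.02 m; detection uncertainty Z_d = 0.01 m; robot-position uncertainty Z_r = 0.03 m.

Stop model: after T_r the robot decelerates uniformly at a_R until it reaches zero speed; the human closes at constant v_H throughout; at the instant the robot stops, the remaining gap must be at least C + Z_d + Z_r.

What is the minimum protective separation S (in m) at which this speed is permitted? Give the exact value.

S_min = 453/400 m = 1.1325 m

stop time T_s = (33/20)/(3/2) = 1.1000 s
reaction-phase robot travel = 1.6500·0.1000 = 0.1650 m
robot under decel: 1.6500²/(2·1.5000) = 0.9075 m
human over T_r+T_s: 0.0000·(0.1000+1.1000) = 0.0000 m
residual clearance needed = 0.0200+0.0100+0.0300 = 0.0600 m
S_min ≈ 0.1650+0.9075+0.0000+0.0600  ⇒  S_min = 453/400 m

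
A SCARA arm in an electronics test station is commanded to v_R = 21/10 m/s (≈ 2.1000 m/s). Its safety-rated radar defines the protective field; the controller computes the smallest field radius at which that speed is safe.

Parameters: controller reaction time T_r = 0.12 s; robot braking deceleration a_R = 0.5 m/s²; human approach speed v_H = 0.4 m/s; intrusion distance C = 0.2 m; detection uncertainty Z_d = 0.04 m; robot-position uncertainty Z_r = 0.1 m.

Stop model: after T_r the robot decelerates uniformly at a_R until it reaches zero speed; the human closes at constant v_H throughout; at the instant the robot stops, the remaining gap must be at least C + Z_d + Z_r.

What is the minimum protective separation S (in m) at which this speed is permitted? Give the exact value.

S_min = 673/100 m = 6.7300 m

T_s = v_R/a_R = (21/10)/(1/2) = 4.2000 s
reaction-phase robot travel = 2.1000·0.1200 = 0.2520 m
robot under decel: 2.1000²/(2·0.5000) = 4.4100 m
human over T_r+T_s: 0.4000·(0.1200+4.2000) = 1.7280 m
residual clearance needed = 0.2000+0.0400+0.1000 = 0.3400 m
S_min ≈ 0.2520+4.4100+1.7280+0.3400  ⇒  S_min = 673/100 m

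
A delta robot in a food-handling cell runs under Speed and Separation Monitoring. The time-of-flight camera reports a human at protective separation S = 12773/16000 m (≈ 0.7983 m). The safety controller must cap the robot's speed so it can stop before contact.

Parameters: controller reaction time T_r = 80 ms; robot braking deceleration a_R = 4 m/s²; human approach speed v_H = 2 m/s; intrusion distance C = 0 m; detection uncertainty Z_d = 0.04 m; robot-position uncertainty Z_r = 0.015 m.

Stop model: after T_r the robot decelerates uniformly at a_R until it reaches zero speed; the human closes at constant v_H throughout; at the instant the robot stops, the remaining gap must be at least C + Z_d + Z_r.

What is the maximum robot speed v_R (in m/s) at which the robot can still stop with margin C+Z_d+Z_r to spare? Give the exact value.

v_R_max = 17/20 m/s = 0.8500 m/s

at the boundary: (1/8)·v² + (29/50)·v + (-9333/16000) = 0
  disc = (29/50)² − 4·(1/8)·(-9333/16000) = 100489/160000 ; √disc = 317/400
  v_R = (−(29/50) + 317/400) / (2·(1/8)) = 17/20 m/s
check:
T_s = v_R/a_R = (17/20)/4 = 0.2125 s
robot in T_r: 0.8500·0.0800 = 0.0680 m
robot covers 0.8500·0.2125 − ½·4.0000·0.2125² = 0.0903 m while stopping
human closes 2.0000·0.2925 = 0.5850 m
residual clearance needed = 0.0000+0.0400+0.0150 = 0.0550 m
sum ≈ 0.0680+0.0903+0.5850+0.0550 ≈ 0.7983 m = S ✓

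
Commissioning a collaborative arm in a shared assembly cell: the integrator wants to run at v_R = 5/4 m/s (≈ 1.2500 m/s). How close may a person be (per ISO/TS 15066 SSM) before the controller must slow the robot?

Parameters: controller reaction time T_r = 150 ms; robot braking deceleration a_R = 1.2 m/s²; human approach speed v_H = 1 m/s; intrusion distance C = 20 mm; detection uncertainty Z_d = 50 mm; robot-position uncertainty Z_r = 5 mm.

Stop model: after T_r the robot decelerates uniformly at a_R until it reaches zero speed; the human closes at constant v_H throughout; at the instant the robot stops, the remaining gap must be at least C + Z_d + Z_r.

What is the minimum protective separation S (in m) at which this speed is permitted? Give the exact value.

S_min = 2021/960 m = 2.1052 m

T_s = v_R/a_R = (5/4)/(6/5) = 1.0417 s
robot in T_r: 1.2500·0.1500 = 0.1875 m
braking distance = 1.2500²/(2·1.2000) = 0.6510 m
human over T_r+T_s: 1.0000·(0.1500+1.0417) = 1.1917 m
residual clearance needed = 0.0200+0.0500+0.0050 = 0.0750 m
S_min ≈ 0.1875+0.6510+1.1917+0.0750  ⇒  S_min = 2021/960 m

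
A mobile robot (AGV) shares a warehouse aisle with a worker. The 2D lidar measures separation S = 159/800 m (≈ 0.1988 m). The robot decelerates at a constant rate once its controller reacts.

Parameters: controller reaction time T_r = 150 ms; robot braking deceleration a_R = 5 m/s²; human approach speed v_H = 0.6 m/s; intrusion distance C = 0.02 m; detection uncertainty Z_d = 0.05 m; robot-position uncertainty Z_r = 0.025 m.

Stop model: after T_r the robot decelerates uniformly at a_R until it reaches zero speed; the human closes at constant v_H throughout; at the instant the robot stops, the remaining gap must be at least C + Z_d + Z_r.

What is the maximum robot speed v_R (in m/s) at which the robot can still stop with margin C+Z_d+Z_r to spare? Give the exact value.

v_R_max = 1/20 m/s = 0.0500 m/s

collect terms ⇒ (1/10)·v_R² + (27/100)·v_R + (-11/800) = 0
  disc = (27/100)² − 4·(1/10)·(-11/800) = 49/625 ; √disc = 7/25
  v_R = (−(27/100) + 7/25) / (2·(1/10)) = 1/20 m/s
check:
T_s = v_R/a_R = (1/20)/5 = 0.0100 s
robot covers v_R·T_r = 0.0500·0.1500 = 0.0075 m before braking
robot under decel: 0.0500²/(2·5.0000) = 0.0003 m
person approaches 0.6000·(0.1500+0.0100) = 0.0960 m
margins: 0.0200+0.0500+0.0250 = 0.0950 m
sum ≈ 0.0075+0.0003+0.0960+0.0950 ≈ 0.1988 m = S ✓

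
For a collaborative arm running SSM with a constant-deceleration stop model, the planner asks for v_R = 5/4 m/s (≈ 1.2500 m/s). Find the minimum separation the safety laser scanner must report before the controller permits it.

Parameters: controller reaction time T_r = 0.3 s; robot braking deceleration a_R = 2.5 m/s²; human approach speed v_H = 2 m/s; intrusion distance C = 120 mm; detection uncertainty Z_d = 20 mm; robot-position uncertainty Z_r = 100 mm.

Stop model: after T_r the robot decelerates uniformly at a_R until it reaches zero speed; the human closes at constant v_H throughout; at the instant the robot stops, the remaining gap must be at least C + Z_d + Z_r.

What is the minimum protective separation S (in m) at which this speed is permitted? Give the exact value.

S_min = 1011/400 m = 2.5275 m

stop time T_s = (5/4)/(5/2) = 0.5000 s
reaction-phase robot travel = 1.2500·0.3000 = 0.3750 m
braking distance = 1.2500²/(2·2.5000) = 0.3125 m
person approaches 2.0000·(0.3000+0.5000) = 1.6000 m
margins: 0.1200+0.0200+0.1000 = 0.2400 m
S_min ≈ 0.3750+0.3125+1.6000+0.2400  ⇒  S_min = 1011/400 m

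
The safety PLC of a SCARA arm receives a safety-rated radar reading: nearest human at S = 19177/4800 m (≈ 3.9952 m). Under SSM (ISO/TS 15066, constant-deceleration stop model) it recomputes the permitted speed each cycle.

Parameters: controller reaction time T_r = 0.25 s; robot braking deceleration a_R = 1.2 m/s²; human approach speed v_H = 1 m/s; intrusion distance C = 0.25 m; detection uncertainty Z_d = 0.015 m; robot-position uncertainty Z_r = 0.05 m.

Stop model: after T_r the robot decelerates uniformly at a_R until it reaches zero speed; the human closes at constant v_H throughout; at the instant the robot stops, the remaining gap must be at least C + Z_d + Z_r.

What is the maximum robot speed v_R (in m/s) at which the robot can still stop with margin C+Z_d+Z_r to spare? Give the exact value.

v_R_max = 37/20 m/s = 1.8500 m/s

quadratic (5/12)·v² + (13/12)·v + (-3293/960) = 0
  disc = (13/12)² − 4·(5/12)·(-3293/960) = 441/64 ; √disc = 21/8
  v_R = (−(13/12) + 21/8) / (2·(5/12)) = 37/20 m/s
check:
braking lasts T_s = (37/20)/(6/5) = 1.5417 s
robot in T_r: 1.8500·0.2500 = 0.4625 m
robot covers 1.8500·1.5417 − ½·1.2000·1.5417² = 1.4260 m while stopping
human over T_r+T_s: 1.0000·(0.2500+1.5417) = 1.7917 m
margins: 0.2500+0.0150+0.0500 = 0.3150 m
sum ≈ 0.4625+1.4260+1.7917+0.3150 ≈ 3.9952 m = S ✓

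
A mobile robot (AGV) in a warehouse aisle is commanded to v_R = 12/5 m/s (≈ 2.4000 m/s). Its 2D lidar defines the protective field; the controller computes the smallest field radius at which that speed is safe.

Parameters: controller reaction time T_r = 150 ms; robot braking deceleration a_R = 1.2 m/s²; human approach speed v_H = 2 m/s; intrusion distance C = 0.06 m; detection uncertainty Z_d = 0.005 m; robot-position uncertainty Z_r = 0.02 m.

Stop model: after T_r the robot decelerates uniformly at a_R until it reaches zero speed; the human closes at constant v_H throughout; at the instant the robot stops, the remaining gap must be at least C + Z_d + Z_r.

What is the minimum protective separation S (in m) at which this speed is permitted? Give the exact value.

stop time T_s = (12/5)/(6/5) = 2.0000 s
robot in T_r: 2.4000·0.1500 = 0.3600 m
robot covers 2.4000·2.0000 − ½·1.2000·2.0000² = 2.4000 m while stopping
human over T_r+T_s: 2.0000·(0.1500+2.0000) = 4.3000 m
C+Z_d+Z_r = 0.0600+0.0050+0.0200 = 0.0850 m
S_min ≈ 0.3600+2.4000+4.3000+0.0850  ⇒  S_min = 1429/200 m

S_min = 1429/200 m = 7.1450 m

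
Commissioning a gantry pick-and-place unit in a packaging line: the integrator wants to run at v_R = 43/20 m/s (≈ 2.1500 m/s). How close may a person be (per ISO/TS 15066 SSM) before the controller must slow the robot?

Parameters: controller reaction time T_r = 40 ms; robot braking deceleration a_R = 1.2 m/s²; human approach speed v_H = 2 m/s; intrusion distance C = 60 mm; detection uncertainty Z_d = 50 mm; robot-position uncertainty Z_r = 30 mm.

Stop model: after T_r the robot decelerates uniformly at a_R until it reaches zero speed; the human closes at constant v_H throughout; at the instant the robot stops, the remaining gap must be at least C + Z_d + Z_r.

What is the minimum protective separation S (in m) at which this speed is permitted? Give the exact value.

S_min = 46523/8000 m = 5.8154 m

braking lasts T_s = (43/20)/(6/5) = 1.7917 s
reaction-phase robot travel = 2.1500·0.0400 = 0.0860 m
braking distance = 2.1500²/(2·1.2000) = 1.9260 m
person approaches 2.0000·(0.0400+1.7917) = 3.6633 m
margins: 0.0600+0.0500+0.0300 = 0.1400 m
S_min ≈ 0.0860+1.9260+3.6633+0.1400  ⇒  S_min = 46523/8000 m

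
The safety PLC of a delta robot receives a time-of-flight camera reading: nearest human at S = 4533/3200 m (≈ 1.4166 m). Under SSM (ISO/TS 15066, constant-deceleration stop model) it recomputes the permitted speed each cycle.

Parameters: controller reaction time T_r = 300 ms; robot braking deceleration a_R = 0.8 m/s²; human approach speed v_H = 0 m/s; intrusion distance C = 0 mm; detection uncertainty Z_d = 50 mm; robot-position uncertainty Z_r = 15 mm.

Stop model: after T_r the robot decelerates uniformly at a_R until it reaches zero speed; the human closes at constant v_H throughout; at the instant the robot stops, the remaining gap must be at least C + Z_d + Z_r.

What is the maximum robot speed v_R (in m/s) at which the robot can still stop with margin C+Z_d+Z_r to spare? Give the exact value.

v_R_max = 5/4 m/s = 1.2500 m/s

quadratic (5/8)·v² + (3/10)·v + (-173/128) = 0
  disc = (3/10)² − 4·(5/8)·(-173/128) = 22201/6400 ; √disc = 149/80
  v_R = (−(3/10) + 149/80) / (2·(5/8)) = 5/4 m/s
check:
T_s = v_R/a_R = (5/4)/(4/5) = 1.5625 s
robot in T_r: 1.2500·0.3000 = 0.3750 m
braking distance = 1.2500²/(2·0.8000) = 0.9766 m
human over T_r+T_s: 0.0000·(0.3000+1.5625) = 0.0000 m
residual clearance needed = 0.0000+0.0500+0.0150 = 0.0650 m
sum ≈ 0.3750+0.9766+0.0000+0.0650 ≈ 1.4166 m = S ✓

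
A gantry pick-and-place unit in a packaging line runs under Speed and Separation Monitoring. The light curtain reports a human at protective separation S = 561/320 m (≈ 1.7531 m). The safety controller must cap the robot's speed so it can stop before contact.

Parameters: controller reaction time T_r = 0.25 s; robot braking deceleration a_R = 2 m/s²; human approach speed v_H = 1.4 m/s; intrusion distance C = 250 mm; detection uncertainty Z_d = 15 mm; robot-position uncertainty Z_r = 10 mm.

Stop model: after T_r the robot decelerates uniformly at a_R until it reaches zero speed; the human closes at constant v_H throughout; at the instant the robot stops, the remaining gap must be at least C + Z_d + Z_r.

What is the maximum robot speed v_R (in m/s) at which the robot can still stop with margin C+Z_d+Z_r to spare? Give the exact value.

collect terms ⇒ (1/4)·v_R² + (19/20)·v_R + (-361/320) = 0
  disc = (19/20)² − 4·(1/4)·(-361/320) = 3249/1600 ; √disc = 57/40
  v_R = (−(19/20) + 57/40) / (2·(1/4)) = 19/20 m/s
check:
stop time T_s = (19/20)/2 = 0.4750 s
robot covers v_R·T_r = 0.9500·0.2500 = 0.2375 m before braking
braking distance = 0.9500²/(2·2.0000) = 0.2256 m
person approaches 1.4000·(0.2500+0.4750) = 1.0150 m
margins: 0.2500+0.0150+0.0100 = 0.2750 m
sum ≈ 0.2375+0.2256+1.0150+0.2750 ≈ 1.7531 m = S ✓

v_R_max = 19/20 m/s = 0.9500 m/s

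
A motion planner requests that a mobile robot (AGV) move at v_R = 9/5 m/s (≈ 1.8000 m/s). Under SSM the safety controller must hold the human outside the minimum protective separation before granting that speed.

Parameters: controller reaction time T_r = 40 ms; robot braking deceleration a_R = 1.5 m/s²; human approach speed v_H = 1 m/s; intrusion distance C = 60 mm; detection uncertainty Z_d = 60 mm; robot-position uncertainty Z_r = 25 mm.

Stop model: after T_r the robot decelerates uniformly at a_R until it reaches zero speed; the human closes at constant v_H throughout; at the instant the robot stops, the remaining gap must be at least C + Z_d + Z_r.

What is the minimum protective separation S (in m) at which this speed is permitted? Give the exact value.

S_min = 2537/1000 m = 2.5370 m

T_s = v_R/a_R = (9/5)/(3/2) = 1.2000 s
robot in T_r: 1.8000·0.0400 = 0.0720 m
braking distance = 1.8000²/(2·1.5000) = 1.0800 m
person approaches 1.0000·(0.0400+1.2000) = 1.2400 m
residual clearance needed = 0.0600+0.0600+0.0250 = 0.1450 m
S_min ≈ 0.0720+1.0800+1.2400+0.1450  ⇒  S_min = 2537/1000 m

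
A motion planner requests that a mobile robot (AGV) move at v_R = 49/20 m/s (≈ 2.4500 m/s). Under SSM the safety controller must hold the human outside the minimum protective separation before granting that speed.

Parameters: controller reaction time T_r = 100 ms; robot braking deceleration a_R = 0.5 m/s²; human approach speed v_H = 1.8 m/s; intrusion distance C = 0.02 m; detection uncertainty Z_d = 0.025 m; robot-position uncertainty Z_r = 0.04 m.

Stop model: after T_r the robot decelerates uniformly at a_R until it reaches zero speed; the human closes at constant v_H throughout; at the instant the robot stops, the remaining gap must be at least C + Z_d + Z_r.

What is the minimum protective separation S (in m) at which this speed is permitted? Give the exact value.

braking lasts T_s = (49/20)/(1/2) = 4.9000 s
robot covers v_R·T_r = 2.4500·0.1000 = 0.2450 m before braking
robot under decel: 2.4500²/(2·0.5000) = 6.0025 m
human closes 1.8000·5.0000 = 9.0000 m
residual clearance needed = 0.0200+0.0250+0.0400 = 0.0850 m
S_min ≈ 0.2450+6.0025+9.0000+0.0850  ⇒  S_min = 6133/400 m

S_min = 6133/400 m = 15.3325 m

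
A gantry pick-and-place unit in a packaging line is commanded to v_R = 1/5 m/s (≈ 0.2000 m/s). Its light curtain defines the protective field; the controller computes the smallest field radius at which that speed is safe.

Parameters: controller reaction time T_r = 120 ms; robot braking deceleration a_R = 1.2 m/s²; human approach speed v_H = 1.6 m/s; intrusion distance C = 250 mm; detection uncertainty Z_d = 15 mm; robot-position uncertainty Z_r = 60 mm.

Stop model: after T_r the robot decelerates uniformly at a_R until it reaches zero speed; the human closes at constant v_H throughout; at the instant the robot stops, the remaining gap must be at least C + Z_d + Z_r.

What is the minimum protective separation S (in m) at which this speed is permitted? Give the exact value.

S_min = 2473/3000 m = 0.8243 m

braking lasts T_s = (1/5)/(6/5) = 0.1667 s
reaction-phase robot travel = 0.2000·0.1200 = 0.0240 m
robot covers 0.2000·0.1667 − ½·1.2000·0.1667² = 0.0167 m while stopping
human closes 1.6000·0.2867 = 0.4587 m
C+Z_d+Z_r = 0.2500+0.0150+0.0600 = 0.3250 m
S_min ≈ 0.0240+0.0167+0.4587+0.3250  ⇒  S_min = 2473/3000 m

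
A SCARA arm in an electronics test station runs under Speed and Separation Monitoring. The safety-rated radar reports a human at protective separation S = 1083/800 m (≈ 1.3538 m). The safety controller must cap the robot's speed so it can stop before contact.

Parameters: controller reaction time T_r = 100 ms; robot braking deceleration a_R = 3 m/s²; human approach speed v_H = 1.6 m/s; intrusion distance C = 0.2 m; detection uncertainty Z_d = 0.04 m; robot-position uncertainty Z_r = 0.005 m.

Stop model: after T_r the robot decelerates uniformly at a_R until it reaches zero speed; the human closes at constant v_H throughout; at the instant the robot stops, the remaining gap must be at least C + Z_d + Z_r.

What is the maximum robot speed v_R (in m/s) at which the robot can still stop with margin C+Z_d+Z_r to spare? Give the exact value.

at the boundary: (1/6)·v² + (19/30)·v + (-759/800) = 0
  disc = (19/30)² − 4·(1/6)·(-759/800) = 3721/3600 ; √disc = 61/60
  v_R = (−(19/30) + 61/60) / (2·(1/6)) = 23/20 m/s
check:
stop time T_s = (23/20)/3 = 0.3833 s
robot in T_r: 1.1500·0.1000 = 0.1150 m
robot under decel: 1.1500²/(2·3.0000) = 0.2204 m
person approaches 1.6000·(0.1000+0.3833) = 0.7733 m
residual clearance needed = 0.2000+0.0400+0.0050 = 0.2450 m
sum ≈ 0.1150+0.2204+0.7733+0.2450 ≈ 1.3538 m = S ✓

v_R_max = 23/20 m/s = 1.1500 m/s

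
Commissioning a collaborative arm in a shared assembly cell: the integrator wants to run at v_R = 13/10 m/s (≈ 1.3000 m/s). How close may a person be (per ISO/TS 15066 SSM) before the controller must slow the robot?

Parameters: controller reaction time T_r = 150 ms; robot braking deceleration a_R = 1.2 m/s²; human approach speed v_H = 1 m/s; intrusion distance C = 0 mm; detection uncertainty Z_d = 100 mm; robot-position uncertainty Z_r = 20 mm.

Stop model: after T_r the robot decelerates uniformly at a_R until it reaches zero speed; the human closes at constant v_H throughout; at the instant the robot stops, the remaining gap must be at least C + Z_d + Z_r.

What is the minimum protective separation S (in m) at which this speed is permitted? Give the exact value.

S_min = 901/400 m = 2.2525 m

T_s = v_R/a_R = (13/10)/(6/5) = 1.0833 s
robot in T_r: 1.3000·0.1500 = 0.1950 m
robot under decel: 1.3000²/(2·1.2000) = 0.7042 m
human closes 1.0000·1.2333 = 1.2333 m
margins: 0.0000+0.1000+0.0200 = 0.1200 m
S_min ≈ 0.1950+0.7042+1.2333+0.1200  ⇒  S_min = 901/400 m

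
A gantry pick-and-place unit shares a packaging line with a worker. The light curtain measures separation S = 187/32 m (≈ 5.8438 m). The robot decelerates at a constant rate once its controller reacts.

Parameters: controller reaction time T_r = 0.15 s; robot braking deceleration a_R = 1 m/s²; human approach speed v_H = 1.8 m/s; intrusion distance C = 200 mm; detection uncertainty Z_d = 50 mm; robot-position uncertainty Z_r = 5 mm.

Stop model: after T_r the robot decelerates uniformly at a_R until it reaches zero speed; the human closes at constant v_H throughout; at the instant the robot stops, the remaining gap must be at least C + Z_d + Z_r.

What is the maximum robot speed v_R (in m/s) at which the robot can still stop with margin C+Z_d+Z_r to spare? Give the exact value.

quadratic (1/2)·v² + (39/20)·v + (-851/160) = 0
  disc = (39/20)² − 4·(1/2)·(-851/160) = 361/25 ; √disc = 19/5
  v_R = (−(39/20) + 19/5) / (2·(1/2)) = 37/20 m/s
check:
braking lasts T_s = (37/20)/1 = 1.8500 s
robot covers v_R·T_r = 1.8500·0.1500 = 0.2775 m before braking
robot under decel: 1.8500²/(2·1.0000) = 1.7112 m
human over T_r+T_s: 1.8000·(0.1500+1.8500) = 3.6000 m
margins: 0.2000+0.0500+0.0050 = 0.2550 m
sum ≈ 0.2775+1.7112+3.6000+0.2550 ≈ 5.8438 m = S ✓

v_R_max = 37/20 m/s = 1.8500 m/s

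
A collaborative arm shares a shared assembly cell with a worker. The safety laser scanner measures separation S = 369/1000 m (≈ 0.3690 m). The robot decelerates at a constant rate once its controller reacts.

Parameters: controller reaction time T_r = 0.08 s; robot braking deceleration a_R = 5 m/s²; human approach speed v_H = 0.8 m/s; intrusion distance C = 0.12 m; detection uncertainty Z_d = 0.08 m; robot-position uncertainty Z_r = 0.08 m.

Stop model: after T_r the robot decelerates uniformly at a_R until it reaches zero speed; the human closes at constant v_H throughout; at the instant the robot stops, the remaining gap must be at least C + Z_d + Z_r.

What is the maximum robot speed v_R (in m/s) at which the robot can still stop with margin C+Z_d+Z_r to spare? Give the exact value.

v_R_max = 1/10 m/s = 0.1000 m/s

quadratic (1/10)·v² + (6/25)·v + (-1/40) = 0
  disc = (6/25)² − 4·(1/10)·(-1/40) = 169/2500 ; √disc = 13/50
  v_R = (−(6/25) + 13/50) / (2·(1/10)) = 1/10 m/s
check:
braking lasts T_s = (1/10)/5 = 0.0200 s
robot covers v_R·T_r = 0.1000·0.0800 = 0.0080 m before braking
robot covers 0.1000·0.0200 − ½·5.0000·0.0200² = 0.0010 m while stopping
human over T_r+T_s: 0.8000·(0.0800+0.0200) = 0.0800 m
margins: 0.1200+0.0800+0.0800 = 0.2800 m
sum ≈ 0.0080+0.0010+0.0800+0.2800 ≈ 0.3690 m = S ✓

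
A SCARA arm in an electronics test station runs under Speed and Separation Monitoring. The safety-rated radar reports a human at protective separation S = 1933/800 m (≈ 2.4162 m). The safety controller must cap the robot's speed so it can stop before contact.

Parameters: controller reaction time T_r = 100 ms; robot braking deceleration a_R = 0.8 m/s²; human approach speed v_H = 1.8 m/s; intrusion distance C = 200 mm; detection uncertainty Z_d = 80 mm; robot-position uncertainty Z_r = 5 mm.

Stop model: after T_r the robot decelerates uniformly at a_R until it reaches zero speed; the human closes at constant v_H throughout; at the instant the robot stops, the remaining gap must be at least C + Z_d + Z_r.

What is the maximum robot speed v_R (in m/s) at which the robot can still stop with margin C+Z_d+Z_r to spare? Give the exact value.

at the boundary: (5/8)·v² + (47/20)·v + (-1561/800) = 0
  disc = (47/20)² − 4·(5/8)·(-1561/800) = 16641/1600 ; √disc = 129/40
  v_R = (−(47/20) + 129/40) / (2·(5/8)) = 7/10 m/s
check:
braking lasts T_s = (7/10)/(4/5) = 0.8750 s
robot covers v_R·T_r = 0.7000·0.1000 = 0.0700 m before braking
robot under decel: 0.7000²/(2·0.8000) = 0.3063 m
person approaches 1.8000·(0.1000+0.8750) = 1.7550 m
residual clearance needed = 0.2000+0.0800+0.0050 = 0.2850 m
sum ≈ 0.0700+0.3063+1.7550+0.2850 ≈ 2.4162 m = S ✓

v_R_max = 7/10 m/s = 0.7000 m/s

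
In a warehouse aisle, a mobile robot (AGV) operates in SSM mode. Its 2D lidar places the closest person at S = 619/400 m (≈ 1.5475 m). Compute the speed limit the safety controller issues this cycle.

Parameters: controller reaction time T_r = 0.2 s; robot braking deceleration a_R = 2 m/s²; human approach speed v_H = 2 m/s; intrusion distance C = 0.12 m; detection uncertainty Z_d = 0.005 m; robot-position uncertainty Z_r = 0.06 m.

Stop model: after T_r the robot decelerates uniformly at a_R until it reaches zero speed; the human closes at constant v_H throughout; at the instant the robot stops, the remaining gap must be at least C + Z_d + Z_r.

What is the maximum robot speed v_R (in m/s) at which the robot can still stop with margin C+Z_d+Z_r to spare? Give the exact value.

v_R_max = 7/10 m/s = 0.7000 m/s

collect terms ⇒ (1/4)·v_R² + (6/5)·v_R + (-77/80) = 0
  disc = (6/5)² − 4·(1/4)·(-77/80) = 961/400 ; √disc = 31/20
  v_R = (−(6/5) + 31/20) / (2·(1/4)) = 7/10 m/s
check:
stop time T_s = (7/10)/2 = 0.3500 s
reaction-phase robot travel = 0.7000·0.2000 = 0.1400 m
braking distance = 0.7000²/(2·2.0000) = 0.1225 m
person approaches 2.0000·(0.2000+0.3500) = 1.1000 m
residual clearance needed = 0.1200+0.0050+0.0600 = 0.1850 m
sum ≈ 0.1400+0.1225+1.1000+0.1850 ≈ 1.5475 m = S ✓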